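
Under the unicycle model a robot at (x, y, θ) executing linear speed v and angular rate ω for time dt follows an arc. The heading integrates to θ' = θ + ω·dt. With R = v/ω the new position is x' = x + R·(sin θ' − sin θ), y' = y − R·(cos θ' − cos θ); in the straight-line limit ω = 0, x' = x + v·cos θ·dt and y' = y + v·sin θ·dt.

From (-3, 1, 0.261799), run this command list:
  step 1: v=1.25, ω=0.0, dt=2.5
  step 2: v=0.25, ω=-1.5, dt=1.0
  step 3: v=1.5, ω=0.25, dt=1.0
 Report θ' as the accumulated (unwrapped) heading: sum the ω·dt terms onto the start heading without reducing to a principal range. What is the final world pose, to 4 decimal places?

(0.8802, 0.3601, -0.9882)

step 1: θ'=0.2618 (straight) → pose (0.0185, 1.8088, 0.2618)
step 2: θ'=-1.2382 (R=-0.1667) → pose (0.2192, 1.7022, -1.2382)
step 3: θ'=-0.9882 (R=6.0000) → pose (0.8802, 0.3601, -0.9882)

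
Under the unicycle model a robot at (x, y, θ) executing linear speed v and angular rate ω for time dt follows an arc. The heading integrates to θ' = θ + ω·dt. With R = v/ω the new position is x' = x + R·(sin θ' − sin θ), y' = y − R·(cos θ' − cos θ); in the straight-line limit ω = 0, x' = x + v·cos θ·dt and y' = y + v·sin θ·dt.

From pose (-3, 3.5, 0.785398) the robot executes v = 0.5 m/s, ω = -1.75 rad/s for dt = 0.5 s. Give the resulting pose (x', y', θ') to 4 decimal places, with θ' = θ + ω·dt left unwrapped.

(-2.7724, 3.5825, -0.0896)

θ' = 0.7854 + -1.75·0.5 = -0.0896
R = v/ω = 0.5/-1.75 = -0.2857
x' = -3 + -0.2857·(sin -0.0896 − sin 0.7854) = -2.7724
y' = 3.5 − -0.2857·(cos -0.0896 − cos 0.7854) = 3.5825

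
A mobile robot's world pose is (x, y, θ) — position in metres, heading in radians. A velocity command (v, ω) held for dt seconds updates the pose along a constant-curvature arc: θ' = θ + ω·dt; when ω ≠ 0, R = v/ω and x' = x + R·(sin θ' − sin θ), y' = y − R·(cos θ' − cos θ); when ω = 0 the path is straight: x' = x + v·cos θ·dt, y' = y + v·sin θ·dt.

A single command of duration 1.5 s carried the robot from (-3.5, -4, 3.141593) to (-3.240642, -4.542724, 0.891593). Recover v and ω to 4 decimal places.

Δθ = 0.891593 − 3.141593 = -2.250000
ω = Δθ/dt = -2.250000/1.5 = -1.5000
R = −Δy/(cos θ' − cos θ) = 0.3333
v = R·ω = 0.3333·-1.5000 = -0.5000

v = -0.5000, ω = -1.5000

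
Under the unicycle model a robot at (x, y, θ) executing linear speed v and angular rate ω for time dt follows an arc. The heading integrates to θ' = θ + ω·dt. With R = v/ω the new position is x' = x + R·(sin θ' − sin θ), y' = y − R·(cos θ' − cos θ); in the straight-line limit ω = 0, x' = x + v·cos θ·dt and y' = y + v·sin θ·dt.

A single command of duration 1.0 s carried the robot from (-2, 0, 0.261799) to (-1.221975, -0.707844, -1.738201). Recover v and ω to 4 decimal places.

v = 1.2500, ω = -2.0000

Δθ = -1.738201 − 0.261799 = -2.000000
ω = Δθ/dt = -2.000000/1.0 = -2.0000
R = Δx/(sin θ' − sin θ) = -0.6250
v = R·ω = -0.6250·-2.0000 = 1.2500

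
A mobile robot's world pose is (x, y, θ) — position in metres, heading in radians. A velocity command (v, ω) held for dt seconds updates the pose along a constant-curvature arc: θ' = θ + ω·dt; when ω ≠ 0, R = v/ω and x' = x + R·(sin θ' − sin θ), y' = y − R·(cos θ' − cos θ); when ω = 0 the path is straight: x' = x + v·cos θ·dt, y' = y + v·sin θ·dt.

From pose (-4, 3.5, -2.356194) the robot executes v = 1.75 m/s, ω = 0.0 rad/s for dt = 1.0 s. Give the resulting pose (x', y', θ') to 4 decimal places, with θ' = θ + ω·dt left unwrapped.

(-5.2374, 2.2626, -2.3562)

θ' = -2.3562 + 0.0·1.0 = -2.3562
ω = 0 → straight: x' = -4 + 1.75·cos(-2.3562)·1.0 = -5.2374
y' = 3.5 + 1.75·sin(-2.3562)·1.0 = 2.2626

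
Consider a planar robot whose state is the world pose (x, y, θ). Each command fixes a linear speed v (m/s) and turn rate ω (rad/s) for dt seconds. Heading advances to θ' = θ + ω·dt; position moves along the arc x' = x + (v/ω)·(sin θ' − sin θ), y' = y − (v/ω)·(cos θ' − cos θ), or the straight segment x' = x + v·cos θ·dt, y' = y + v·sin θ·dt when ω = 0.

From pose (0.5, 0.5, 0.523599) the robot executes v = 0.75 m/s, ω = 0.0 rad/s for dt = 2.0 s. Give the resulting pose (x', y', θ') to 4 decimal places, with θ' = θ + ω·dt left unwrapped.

θ' = 0.5236 + 0.0·2.0 = 0.5236
ω = 0 → straight: x' = 0.5 + 0.75·cos(0.5236)·2.0 = 1.7990
y' = 0.5 + 0.75·sin(0.5236)·2.0 = 1.2500

(1.7990, 1.2500, 0.5236)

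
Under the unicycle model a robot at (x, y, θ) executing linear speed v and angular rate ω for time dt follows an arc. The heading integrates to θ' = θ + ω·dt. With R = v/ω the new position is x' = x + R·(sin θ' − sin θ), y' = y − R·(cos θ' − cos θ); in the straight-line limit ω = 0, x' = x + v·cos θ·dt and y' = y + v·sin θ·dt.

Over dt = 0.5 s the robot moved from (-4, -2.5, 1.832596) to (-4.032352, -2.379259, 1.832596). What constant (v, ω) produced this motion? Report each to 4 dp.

Δθ = 1.832596 − 1.832596 = 0.000000
ω = Δθ/dt = 0.000000/0.5 = 0.0000
ω = 0 → v = (Δx·cos θ + Δy·sin θ)/dt = 0.2500

v = 0.2500, ω = 0.0000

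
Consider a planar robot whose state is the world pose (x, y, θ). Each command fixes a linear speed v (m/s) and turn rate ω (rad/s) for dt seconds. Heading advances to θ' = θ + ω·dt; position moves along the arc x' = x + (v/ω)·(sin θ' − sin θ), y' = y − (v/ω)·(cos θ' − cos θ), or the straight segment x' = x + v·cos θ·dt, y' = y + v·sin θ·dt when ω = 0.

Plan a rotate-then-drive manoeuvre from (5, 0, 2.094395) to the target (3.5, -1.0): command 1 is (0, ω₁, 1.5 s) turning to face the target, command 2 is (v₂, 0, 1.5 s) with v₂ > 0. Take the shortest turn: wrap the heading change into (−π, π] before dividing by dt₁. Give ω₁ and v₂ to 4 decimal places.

heading to target = atan2(-1−0, 3.5−5) = -2.5536
Δθ = wrap(-2.5536 − 2.0944) = 1.6352; ω₁ = Δθ/dt₁ = 1.0901
distance = √((3.5−5)² + (-1−0)²) = 1.8028; v₂ = distance/dt₂ = 1.2019

ω₁ = 1.0901, v₂ = 1.2019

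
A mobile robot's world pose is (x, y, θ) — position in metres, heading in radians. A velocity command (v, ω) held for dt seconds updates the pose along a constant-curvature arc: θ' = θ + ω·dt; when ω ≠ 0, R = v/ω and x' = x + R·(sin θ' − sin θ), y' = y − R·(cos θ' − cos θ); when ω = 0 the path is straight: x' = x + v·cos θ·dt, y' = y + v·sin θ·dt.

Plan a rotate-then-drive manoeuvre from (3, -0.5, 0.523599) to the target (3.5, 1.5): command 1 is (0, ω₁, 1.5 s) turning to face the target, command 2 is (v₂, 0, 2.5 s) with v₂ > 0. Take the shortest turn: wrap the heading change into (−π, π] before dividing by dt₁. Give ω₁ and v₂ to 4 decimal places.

heading to target = atan2(1.5−-0.5, 3.5−3) = 1.3258
Δθ = wrap(1.3258 − 0.5236) = 0.8022; ω₁ = Δθ/dt₁ = 0.5348
distance = √((3.5−3)² + (1.5−-0.5)²) = 2.0616; v₂ = distance/dt₂ = 0.8246

ω₁ = 0.5348, v₂ = 0.8246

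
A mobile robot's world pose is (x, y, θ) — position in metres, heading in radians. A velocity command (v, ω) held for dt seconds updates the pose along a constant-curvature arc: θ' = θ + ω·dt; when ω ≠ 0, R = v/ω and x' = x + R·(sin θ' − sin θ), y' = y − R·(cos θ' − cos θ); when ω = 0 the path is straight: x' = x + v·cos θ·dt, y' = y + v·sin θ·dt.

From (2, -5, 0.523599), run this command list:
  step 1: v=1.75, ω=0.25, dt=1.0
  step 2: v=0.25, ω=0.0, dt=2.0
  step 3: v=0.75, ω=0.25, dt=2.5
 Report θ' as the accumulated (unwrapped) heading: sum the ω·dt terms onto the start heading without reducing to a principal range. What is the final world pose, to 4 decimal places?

step 1: θ'=0.7736 (R=7.0000) → pose (3.3910, -3.9456, 0.7736)
step 2: θ'=0.7736 (straight) → pose (3.7487, -3.5963, 0.7736)
step 3: θ'=1.3986 (R=3.0000) → pose (4.6082, -1.9641, 1.3986)

(4.6082, -1.9641, 1.3986)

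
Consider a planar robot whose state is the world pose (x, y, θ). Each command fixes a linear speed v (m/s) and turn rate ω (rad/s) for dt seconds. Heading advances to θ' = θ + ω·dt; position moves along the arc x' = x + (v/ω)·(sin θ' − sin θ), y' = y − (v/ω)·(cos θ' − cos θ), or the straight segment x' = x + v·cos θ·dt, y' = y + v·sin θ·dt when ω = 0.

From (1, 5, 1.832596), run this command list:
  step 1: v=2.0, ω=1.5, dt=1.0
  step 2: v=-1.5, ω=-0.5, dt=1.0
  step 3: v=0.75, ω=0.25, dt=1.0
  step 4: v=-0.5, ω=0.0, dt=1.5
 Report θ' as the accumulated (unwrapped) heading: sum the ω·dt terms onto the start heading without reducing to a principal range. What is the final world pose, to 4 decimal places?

(0.9541, 5.9691, 3.0826)

step 1: θ'=3.3326 (R=1.3333) → pose (-0.5410, 5.9640, 3.3326)
step 2: θ'=2.8326 (R=3.0000) → pose (0.9408, 5.8765, 2.8326)
step 3: θ'=3.0826 (R=3.0000) → pose (0.2054, 6.0133, 3.0826)
step 4: θ'=3.0826 (straight) → pose (0.9541, 5.9691, 3.0826)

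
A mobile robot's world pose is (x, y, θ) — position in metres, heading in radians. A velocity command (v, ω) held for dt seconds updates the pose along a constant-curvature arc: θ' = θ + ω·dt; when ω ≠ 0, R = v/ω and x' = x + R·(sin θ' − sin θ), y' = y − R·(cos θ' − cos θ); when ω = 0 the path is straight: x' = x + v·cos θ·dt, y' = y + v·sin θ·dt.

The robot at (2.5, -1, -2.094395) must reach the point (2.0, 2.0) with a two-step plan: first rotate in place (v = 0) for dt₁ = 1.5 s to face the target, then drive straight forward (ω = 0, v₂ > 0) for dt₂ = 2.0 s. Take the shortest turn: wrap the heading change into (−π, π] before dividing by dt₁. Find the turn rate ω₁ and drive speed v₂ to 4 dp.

heading to target = atan2(2−-1, 2−2.5) = 1.7359
Δθ = wrap(1.7359 − -2.0944) = -2.4528; ω₁ = Δθ/dt₁ = -1.6352
distance = √((2−2.5)² + (2−-1)²) = 3.0414; v₂ = distance/dt₂ = 1.5207

ω₁ = -1.6352, v₂ = 1.5207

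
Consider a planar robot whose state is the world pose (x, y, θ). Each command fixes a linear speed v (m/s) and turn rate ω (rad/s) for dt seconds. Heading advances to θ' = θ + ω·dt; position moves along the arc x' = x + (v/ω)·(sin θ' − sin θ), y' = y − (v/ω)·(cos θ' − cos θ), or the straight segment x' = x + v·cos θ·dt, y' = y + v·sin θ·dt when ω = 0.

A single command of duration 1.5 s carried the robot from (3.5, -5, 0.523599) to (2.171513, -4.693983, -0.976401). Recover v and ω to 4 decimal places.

v = -1.0000, ω = -1.0000

Δθ = -0.976401 − 0.523599 = -1.500000
ω = Δθ/dt = -1.500000/1.5 = -1.0000
R = Δx/(sin θ' − sin θ) = 1.0000
v = R·ω = 1.0000·-1.0000 = -1.0000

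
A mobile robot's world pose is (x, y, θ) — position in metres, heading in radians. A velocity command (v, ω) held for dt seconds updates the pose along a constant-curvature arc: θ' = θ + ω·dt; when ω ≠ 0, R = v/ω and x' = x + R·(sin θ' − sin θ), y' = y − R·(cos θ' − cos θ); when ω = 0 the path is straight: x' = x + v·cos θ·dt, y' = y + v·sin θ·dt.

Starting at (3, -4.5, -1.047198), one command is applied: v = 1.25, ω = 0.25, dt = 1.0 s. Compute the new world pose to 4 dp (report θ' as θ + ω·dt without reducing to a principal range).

θ' = -1.0472 + 0.25·1.0 = -0.7972
R = v/ω = 1.25/0.25 = 5.0000
x' = 3 + 5.0000·(sin -0.7972 − sin -1.0472) = 3.7531
y' = -4.5 − 5.0000·(cos -0.7972 − cos -1.0472) = -5.4936

(3.7531, -5.4936, -0.7972)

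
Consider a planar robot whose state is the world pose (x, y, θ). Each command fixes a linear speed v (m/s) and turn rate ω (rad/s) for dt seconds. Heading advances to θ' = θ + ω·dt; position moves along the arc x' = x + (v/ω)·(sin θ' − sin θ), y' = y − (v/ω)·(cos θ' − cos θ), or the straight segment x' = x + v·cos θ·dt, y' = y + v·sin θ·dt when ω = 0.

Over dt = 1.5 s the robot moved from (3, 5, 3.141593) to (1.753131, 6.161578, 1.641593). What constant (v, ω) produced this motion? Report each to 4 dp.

Δθ = 1.641593 − 3.141593 = -1.500000
ω = Δθ/dt = -1.500000/1.5 = -1.0000
R = Δx/(sin θ' − sin θ) = -1.2500
v = R·ω = -1.2500·-1.0000 = 1.2500

v = 1.2500, ω = -1.0000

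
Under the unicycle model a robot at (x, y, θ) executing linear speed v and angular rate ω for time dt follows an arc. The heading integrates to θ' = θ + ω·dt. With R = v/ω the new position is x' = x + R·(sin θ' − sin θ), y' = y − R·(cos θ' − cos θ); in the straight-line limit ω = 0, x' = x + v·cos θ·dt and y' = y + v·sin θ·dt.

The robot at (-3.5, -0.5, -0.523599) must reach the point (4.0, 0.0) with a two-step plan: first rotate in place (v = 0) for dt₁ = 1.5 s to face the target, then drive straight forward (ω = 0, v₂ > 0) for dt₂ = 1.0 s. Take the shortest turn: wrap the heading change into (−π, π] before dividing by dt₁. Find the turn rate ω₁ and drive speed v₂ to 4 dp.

ω₁ = 0.3934, v₂ = 7.5166

heading to target = atan2(0−-0.5, 4−-3.5) = 0.0666
Δθ = wrap(0.0666 − -0.5236) = 0.5902; ω₁ = Δθ/dt₁ = 0.3934
distance = √((4−-3.5)² + (0−-0.5)²) = 7.5166; v₂ = distance/dt₂ = 7.5166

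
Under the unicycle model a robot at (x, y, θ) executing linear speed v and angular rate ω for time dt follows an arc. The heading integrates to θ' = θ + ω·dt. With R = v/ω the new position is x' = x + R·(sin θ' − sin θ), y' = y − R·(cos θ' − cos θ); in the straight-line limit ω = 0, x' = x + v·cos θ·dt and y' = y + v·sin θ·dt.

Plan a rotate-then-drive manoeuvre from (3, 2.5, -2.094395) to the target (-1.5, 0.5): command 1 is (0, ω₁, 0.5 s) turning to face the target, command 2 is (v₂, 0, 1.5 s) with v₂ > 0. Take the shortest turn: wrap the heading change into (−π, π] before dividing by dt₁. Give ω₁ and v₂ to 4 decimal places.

heading to target = atan2(0.5−2.5, -1.5−3) = -2.7234
Δθ = wrap(-2.7234 − -2.0944) = -0.6290; ω₁ = Δθ/dt₁ = -1.2579
distance = √((-1.5−3)² + (0.5−2.5)²) = 4.9244; v₂ = distance/dt₂ = 3.2830

ω₁ = -1.2579, v₂ = 3.2830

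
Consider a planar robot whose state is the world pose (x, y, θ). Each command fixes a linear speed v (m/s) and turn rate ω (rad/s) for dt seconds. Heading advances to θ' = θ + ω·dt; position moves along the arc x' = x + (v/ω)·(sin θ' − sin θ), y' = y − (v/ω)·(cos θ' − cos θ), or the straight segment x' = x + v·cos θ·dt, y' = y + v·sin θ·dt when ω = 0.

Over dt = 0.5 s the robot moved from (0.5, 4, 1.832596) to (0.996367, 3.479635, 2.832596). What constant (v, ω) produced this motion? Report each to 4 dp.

v = -1.5000, ω = 2.0000

Δθ = 2.832596 − 1.832596 = 1.000000
ω = Δθ/dt = 1.000000/0.5 = 2.0000
R = −Δy/(cos θ' − cos θ) = -0.7500
v = R·ω = -0.7500·2.0000 = -1.5000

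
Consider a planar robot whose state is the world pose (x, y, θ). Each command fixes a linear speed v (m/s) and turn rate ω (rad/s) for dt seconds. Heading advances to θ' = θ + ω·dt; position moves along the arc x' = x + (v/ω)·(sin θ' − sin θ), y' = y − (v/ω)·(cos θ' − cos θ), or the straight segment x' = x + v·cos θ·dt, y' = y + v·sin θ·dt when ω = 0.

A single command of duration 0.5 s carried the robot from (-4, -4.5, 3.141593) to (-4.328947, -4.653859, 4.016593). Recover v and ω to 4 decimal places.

v = 0.7500, ω = 1.7500

Δθ = 4.016593 − 3.141593 = 0.875000
ω = Δθ/dt = 0.875000/0.5 = 1.7500
R = Δx/(sin θ' − sin θ) = 0.4286
v = R·ω = 0.4286·1.7500 = 0.7500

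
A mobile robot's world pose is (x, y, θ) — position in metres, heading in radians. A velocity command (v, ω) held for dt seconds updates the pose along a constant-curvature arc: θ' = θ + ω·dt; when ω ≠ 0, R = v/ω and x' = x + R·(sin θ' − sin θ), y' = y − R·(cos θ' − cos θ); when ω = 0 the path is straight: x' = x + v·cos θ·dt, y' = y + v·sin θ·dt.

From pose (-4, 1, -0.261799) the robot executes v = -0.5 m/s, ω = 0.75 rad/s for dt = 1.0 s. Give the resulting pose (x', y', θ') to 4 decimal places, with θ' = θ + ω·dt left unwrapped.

θ' = -0.2618 + 0.75·1.0 = 0.4882
R = v/ω = -0.5/0.75 = -0.6667
x' = -4 + -0.6667·(sin 0.4882 − sin -0.2618) = -4.4852
y' = 1 − -0.6667·(cos 0.4882 − cos -0.2618) = 0.9448

(-4.4852, 0.9448, 0.4882)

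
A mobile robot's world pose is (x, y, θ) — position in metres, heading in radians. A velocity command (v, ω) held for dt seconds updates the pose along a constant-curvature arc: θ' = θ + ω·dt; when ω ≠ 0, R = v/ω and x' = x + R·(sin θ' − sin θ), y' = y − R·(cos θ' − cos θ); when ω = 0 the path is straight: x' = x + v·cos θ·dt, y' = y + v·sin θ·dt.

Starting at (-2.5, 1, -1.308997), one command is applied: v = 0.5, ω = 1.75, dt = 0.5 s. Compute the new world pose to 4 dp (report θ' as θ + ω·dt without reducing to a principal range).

(-2.3442, 0.8147, -0.4340)

θ' = -1.3090 + 1.75·0.5 = -0.4340
R = v/ω = 0.5/1.75 = 0.2857
x' = -2.5 + 0.2857·(sin -0.4340 − sin -1.3090) = -2.3442
y' = 1 − 0.2857·(cos -0.4340 − cos -1.3090) = 0.8147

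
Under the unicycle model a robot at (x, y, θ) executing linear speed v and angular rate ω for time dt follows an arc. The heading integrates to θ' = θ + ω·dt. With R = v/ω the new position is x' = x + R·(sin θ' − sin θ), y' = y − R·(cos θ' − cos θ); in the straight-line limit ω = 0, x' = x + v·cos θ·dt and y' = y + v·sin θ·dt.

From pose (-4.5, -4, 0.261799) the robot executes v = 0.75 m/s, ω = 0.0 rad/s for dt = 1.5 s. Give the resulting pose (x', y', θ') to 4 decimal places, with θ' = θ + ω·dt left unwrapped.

θ' = 0.2618 + 0.0·1.5 = 0.2618
ω = 0 → straight: x' = -4.5 + 0.75·cos(0.2618)·1.5 = -3.4133
y' = -4 + 0.75·sin(0.2618)·1.5 = -3.7088

(-3.4133, -3.7088, 0.2618)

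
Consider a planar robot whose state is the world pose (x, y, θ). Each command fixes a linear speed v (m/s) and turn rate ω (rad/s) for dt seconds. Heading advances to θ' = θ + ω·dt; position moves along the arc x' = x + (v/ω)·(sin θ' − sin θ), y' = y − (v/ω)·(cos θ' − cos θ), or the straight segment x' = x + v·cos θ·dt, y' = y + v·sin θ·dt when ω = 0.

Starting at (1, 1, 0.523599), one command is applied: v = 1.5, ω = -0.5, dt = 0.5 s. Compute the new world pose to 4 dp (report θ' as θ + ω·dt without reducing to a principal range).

(1.6894, 1.2903, 0.2736)

θ' = 0.5236 + -0.5·0.5 = 0.2736
R = v/ω = 1.5/-0.5 = -3.0000
x' = 1 + -3.0000·(sin 0.2736 − sin 0.5236) = 1.6894
y' = 1 − -3.0000·(cos 0.2736 − cos 0.5236) = 1.2903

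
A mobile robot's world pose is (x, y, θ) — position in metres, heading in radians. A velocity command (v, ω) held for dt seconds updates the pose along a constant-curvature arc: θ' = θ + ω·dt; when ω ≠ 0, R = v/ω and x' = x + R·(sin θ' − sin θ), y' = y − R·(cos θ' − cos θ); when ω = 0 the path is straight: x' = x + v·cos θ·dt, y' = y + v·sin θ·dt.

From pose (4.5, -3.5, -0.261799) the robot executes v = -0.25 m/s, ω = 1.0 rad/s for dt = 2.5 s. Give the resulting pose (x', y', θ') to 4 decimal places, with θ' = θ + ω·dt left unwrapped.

(4.2389, -3.8962, 2.2382)

θ' = -0.2618 + 1.0·2.5 = 2.2382
R = v/ω = -0.25/1.0 = -0.2500
x' = 4.5 + -0.2500·(sin 2.2382 − sin -0.2618) = 4.2389
y' = -3.5 − -0.2500·(cos 2.2382 − cos -0.2618) = -3.8962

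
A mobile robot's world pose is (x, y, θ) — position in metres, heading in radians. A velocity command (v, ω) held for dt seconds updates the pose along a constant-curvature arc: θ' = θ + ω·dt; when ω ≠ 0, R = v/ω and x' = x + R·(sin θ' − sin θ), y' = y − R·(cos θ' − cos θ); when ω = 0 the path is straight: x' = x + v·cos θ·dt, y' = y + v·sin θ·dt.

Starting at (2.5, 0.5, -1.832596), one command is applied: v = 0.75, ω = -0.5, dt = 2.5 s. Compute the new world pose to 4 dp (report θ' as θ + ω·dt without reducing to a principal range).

θ' = -1.8326 + -0.5·2.5 = -3.0826
R = v/ω = 0.75/-0.5 = -1.5000
x' = 2.5 + -1.5000·(sin -3.0826 − sin -1.8326) = 1.1396
y' = 0.5 − -1.5000·(cos -3.0826 − cos -1.8326) = -0.6092

(1.1396, -0.6092, -3.0826)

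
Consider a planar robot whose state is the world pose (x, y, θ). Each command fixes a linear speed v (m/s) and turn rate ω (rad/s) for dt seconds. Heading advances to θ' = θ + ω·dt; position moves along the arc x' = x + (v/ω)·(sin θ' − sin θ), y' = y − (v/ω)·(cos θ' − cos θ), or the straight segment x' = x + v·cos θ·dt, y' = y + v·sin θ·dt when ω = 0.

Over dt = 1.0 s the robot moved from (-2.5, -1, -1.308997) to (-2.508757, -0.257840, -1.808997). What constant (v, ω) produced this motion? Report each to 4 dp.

Δθ = -1.808997 − -1.308997 = -0.500000
ω = Δθ/dt = -0.500000/1.0 = -0.5000
R = −Δy/(cos θ' − cos θ) = 1.5000
v = R·ω = 1.5000·-0.5000 = -0.7500

v = -0.7500, ω = -0.5000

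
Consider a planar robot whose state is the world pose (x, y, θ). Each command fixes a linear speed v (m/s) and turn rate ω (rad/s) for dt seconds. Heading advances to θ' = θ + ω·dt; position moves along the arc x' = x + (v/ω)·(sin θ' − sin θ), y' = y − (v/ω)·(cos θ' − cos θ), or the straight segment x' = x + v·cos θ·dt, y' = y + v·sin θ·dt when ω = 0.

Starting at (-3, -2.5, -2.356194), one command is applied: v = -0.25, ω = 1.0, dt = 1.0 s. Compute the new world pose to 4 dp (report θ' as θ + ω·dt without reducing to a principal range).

(-2.9325, -2.2700, -1.3562)

θ' = -2.3562 + 1.0·1.0 = -1.3562
R = v/ω = -0.25/1.0 = -0.2500
x' = -3 + -0.2500·(sin -1.3562 − sin -2.3562) = -2.9325
y' = -2.5 − -0.2500·(cos -1.3562 − cos -2.3562) = -2.2700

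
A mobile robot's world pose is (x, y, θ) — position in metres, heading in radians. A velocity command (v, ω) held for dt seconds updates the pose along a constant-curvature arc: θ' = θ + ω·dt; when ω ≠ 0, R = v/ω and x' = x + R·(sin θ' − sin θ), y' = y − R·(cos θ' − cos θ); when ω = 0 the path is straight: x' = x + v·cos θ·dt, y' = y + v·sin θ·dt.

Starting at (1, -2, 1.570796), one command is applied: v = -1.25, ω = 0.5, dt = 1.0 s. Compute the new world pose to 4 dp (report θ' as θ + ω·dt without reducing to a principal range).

θ' = 1.5708 + 0.5·1.0 = 2.0708
R = v/ω = -1.25/0.5 = -2.5000
x' = 1 + -2.5000·(sin 2.0708 − sin 1.5708) = 1.3060
y' = -2 − -2.5000·(cos 2.0708 − cos 1.5708) = -3.1986

(1.3060, -3.1986, 2.0708)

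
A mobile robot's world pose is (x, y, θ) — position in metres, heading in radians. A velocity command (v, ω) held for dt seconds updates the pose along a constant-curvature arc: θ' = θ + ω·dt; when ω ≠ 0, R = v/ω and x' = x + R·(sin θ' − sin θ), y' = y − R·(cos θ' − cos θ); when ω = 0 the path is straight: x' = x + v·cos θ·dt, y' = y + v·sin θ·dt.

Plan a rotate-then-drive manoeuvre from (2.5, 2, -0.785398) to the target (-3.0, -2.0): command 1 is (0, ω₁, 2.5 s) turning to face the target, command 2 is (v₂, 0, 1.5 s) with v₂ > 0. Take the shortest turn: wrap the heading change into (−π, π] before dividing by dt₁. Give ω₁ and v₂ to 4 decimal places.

ω₁ = -0.6910, v₂ = 4.5338

heading to target = atan2(-2−2, -3−2.5) = -2.5128
Δθ = wrap(-2.5128 − -0.7854) = -1.7274; ω₁ = Δθ/dt₁ = -0.6910
distance = √((-3−2.5)² + (-2−2)²) = 6.8007; v₂ = distance/dt₂ = 4.5338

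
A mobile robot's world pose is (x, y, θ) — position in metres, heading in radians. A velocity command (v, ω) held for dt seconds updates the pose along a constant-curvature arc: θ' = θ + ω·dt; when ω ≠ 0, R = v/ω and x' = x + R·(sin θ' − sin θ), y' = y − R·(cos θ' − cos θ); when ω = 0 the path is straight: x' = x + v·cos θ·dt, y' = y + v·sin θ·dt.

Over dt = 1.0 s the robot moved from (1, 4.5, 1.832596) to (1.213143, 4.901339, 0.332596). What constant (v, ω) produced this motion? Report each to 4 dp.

Δθ = 0.332596 − 1.832596 = -1.500000
ω = Δθ/dt = -1.500000/1.0 = -1.5000
R = −Δy/(cos θ' − cos θ) = -0.3333
v = R·ω = -0.3333·-1.5000 = 0.5000

v = 0.5000, ω = -1.5000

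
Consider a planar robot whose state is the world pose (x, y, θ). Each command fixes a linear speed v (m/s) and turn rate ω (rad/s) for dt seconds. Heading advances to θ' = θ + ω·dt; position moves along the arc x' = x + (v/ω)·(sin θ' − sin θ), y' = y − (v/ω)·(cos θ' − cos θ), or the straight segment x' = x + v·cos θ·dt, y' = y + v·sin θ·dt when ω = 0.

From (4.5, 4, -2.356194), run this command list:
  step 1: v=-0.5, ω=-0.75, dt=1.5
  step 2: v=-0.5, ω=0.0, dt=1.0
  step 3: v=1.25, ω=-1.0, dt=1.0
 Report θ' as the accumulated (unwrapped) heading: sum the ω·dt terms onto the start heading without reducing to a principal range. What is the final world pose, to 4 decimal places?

(4.8646, 4.8828, -4.4812)

step 1: θ'=-3.4812 (R=0.6667) → pose (5.1935, 4.1572, -3.4812)
step 2: θ'=-3.4812 (straight) → pose (5.6649, 3.9906, -3.4812)
step 3: θ'=-4.4812 (R=-1.2500) → pose (4.8646, 4.8828, -4.4812)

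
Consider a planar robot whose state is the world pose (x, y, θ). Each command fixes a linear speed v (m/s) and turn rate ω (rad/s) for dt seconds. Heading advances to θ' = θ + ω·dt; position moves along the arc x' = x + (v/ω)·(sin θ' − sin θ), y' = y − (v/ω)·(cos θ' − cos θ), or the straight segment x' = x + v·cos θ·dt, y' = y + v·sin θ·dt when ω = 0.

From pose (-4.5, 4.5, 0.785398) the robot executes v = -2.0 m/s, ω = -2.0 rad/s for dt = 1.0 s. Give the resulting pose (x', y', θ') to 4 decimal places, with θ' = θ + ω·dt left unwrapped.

(-6.1443, 4.8584, -1.2146)

θ' = 0.7854 + -2.0·1.0 = -1.2146
R = v/ω = -2.0/-2.0 = 1.0000
x' = -4.5 + 1.0000·(sin -1.2146 − sin 0.7854) = -6.1443
y' = 4.5 − 1.0000·(cos -1.2146 − cos 0.7854) = 4.8584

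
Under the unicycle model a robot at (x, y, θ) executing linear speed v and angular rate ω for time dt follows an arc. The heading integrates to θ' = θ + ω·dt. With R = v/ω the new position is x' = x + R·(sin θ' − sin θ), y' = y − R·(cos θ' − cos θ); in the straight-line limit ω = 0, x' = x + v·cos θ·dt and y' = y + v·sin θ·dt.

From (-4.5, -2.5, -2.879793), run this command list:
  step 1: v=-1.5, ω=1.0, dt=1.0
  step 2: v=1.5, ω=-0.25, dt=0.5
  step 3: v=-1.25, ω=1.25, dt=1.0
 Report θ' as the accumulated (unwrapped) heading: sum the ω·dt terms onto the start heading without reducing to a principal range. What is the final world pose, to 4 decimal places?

(-3.9535, -1.0567, -0.7548)

step 1: θ'=-1.8798 (R=-1.5000) → pose (-3.4593, -1.5073, -1.8798)
step 2: θ'=-2.0048 (R=-6.0000) → pose (-3.7314, -2.2056, -2.0048)
step 3: θ'=-0.7548 (R=-1.0000) → pose (-3.9535, -1.0567, -0.7548)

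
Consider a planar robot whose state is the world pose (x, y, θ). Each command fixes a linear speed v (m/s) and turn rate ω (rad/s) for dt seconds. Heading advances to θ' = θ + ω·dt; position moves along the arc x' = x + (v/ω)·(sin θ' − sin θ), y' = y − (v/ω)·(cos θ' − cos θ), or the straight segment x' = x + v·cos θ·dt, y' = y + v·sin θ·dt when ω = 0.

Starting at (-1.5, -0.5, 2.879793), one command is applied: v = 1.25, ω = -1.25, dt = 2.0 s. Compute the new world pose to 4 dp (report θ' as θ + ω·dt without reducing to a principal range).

(-1.6119, 1.3947, 0.3798)

θ' = 2.8798 + -1.25·2.0 = 0.3798
R = v/ω = 1.25/-1.25 = -1.0000
x' = -1.5 + -1.0000·(sin 0.3798 − sin 2.8798) = -1.6119
y' = -0.5 − -1.0000·(cos 0.3798 − cos 2.8798) = 1.3947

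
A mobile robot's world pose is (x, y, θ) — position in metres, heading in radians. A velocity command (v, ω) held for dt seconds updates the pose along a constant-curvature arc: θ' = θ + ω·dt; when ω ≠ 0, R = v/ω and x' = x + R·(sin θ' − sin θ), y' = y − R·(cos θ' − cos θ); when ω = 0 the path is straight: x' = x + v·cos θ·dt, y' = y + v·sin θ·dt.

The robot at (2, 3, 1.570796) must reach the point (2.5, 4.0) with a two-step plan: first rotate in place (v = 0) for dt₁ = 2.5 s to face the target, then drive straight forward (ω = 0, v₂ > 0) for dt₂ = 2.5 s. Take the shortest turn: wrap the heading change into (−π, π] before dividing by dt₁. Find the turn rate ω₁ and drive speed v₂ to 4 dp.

ω₁ = -0.1855, v₂ = 0.4472

heading to target = atan2(4−3, 2.5−2) = 1.1071
Δθ = wrap(1.1071 − 1.5708) = -0.4636; ω₁ = Δθ/dt₁ = -0.1855
distance = √((2.5−2)² + (4−3)²) = 1.1180; v₂ = distance/dt₂ = 0.4472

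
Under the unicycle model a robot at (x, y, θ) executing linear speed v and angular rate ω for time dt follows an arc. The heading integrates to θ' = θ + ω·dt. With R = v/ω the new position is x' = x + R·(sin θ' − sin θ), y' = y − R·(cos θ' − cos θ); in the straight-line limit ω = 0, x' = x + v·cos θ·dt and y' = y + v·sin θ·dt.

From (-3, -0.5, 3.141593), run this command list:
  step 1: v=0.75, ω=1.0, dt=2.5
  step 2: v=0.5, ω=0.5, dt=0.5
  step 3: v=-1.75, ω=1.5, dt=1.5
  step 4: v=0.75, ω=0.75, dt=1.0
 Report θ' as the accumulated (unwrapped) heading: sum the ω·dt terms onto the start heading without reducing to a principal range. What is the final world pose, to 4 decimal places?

step 1: θ'=5.6416 (R=0.7500) → pose (-3.4489, -1.8509, 5.6416)
step 2: θ'=5.8916 (R=1.0000) → pose (-3.2320, -1.9740, 5.8916)
step 3: θ'=8.1416 (R=-1.1667) → pose (-4.7961, -3.3833, 8.1416)
step 4: θ'=8.8916 (R=1.0000) → pose (-5.2467, -2.8058, 8.8916)

(-5.2467, -2.8058, 8.8916)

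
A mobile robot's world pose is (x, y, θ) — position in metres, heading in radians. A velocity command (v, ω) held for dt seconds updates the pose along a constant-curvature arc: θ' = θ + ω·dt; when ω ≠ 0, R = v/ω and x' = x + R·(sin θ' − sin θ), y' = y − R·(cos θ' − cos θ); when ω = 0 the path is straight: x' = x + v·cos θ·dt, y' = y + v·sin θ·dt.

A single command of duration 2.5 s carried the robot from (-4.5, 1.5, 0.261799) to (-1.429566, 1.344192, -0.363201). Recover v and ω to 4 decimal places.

v = 1.2500, ω = -0.2500

Δθ = -0.363201 − 0.261799 = -0.625000
ω = Δθ/dt = -0.625000/2.5 = -0.2500
R = Δx/(sin θ' − sin θ) = -5.0000
v = R·ω = -5.0000·-0.2500 = 1.2500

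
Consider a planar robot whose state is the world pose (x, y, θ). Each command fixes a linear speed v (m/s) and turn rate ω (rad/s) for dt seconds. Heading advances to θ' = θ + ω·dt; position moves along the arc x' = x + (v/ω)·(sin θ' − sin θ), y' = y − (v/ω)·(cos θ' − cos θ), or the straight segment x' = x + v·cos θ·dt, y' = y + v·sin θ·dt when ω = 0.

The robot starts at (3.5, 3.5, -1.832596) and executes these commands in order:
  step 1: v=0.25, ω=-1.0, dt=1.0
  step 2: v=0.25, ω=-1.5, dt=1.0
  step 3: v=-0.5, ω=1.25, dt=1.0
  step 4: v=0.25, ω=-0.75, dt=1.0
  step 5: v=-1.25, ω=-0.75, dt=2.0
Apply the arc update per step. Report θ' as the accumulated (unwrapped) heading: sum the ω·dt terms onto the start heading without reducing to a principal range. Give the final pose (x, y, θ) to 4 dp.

step 1: θ'=-2.8326 (R=-0.2500) → pose (3.3345, 3.3265, -2.8326)
step 2: θ'=-4.3326 (R=-0.1667) → pose (3.1291, 3.4235, -4.3326)
step 3: θ'=-3.0826 (R=-0.4000) → pose (3.5242, 3.1725, -3.0826)
step 4: θ'=-3.8326 (R=-0.3333) → pose (3.2921, 3.2484, -3.8326)
step 5: θ'=-5.3326 (R=1.6667) → pose (3.5861, 0.9954, -5.3326)

(3.5861, 0.9954, -5.3326)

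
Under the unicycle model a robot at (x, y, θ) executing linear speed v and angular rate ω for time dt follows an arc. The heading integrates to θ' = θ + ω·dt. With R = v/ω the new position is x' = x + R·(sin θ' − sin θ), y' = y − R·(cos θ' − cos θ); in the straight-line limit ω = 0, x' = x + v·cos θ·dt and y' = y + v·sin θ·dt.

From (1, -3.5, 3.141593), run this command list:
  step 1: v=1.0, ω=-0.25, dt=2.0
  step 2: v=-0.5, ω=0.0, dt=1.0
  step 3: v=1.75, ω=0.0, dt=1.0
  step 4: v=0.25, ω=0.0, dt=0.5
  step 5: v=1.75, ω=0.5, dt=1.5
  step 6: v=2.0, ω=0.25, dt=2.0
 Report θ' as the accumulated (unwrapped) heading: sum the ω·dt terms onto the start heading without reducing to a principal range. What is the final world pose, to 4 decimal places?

step 1: θ'=2.6416 (R=-4.0000) → pose (-0.9177, -3.0103, 2.6416)
step 2: θ'=2.6416 (straight) → pose (-0.4789, -3.2500, 2.6416)
step 3: θ'=2.6416 (straight) → pose (-2.0147, -2.4110, 2.6416)
step 4: θ'=2.6416 (straight) → pose (-2.1244, -2.3511, 2.6416)
step 5: θ'=3.3916 (R=3.5000) → pose (-4.6683, -2.0315, 3.3916)
step 6: θ'=3.8916 (R=8.0000) → pose (-8.1422, -3.9293, 3.8916)

(-8.1422, -3.9293, 3.8916)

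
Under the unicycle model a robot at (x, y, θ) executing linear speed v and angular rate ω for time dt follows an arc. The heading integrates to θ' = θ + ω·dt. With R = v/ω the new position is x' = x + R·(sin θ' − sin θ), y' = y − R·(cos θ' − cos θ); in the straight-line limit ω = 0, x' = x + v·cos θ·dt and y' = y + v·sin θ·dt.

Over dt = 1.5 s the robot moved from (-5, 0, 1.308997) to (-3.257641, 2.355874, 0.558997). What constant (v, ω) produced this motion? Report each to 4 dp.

v = 2.0000, ω = -0.5000

Δθ = 0.558997 − 1.308997 = -0.750000
ω = Δθ/dt = -0.750000/1.5 = -0.5000
R = −Δy/(cos θ' − cos θ) = -4.0000
v = R·ω = -4.0000·-0.5000 = 2.0000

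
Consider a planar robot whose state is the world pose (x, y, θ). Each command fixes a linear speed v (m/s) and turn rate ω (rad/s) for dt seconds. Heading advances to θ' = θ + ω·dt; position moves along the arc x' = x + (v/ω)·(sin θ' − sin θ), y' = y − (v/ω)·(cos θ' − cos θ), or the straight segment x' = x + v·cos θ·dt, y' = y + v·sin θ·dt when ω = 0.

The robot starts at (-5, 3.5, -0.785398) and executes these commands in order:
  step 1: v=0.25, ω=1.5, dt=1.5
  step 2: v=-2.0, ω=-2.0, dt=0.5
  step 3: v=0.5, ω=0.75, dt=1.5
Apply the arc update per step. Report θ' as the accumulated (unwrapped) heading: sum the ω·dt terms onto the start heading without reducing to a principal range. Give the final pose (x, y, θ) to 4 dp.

(-4.8949, 3.4207, 1.5896)

step 1: θ'=1.4646 (R=0.1667) → pose (-4.7164, 3.6002, 1.4646)
step 2: θ'=0.4646 (R=1.0000) → pose (-5.2627, 2.8122, 0.4646)
step 3: θ'=1.5896 (R=0.6667) → pose (-4.8949, 3.4207, 1.5896)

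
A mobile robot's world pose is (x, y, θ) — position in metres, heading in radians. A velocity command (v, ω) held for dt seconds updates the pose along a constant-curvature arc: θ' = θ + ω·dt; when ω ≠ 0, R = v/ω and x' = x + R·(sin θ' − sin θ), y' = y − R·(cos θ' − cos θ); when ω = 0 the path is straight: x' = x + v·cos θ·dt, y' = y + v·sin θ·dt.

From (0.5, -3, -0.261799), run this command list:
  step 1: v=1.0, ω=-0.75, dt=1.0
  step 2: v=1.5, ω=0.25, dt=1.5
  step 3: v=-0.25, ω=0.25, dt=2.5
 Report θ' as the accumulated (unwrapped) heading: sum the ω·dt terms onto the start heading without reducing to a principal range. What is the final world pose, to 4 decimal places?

step 1: θ'=-1.0118 (R=-1.3333) → pose (1.2853, -3.5808, -1.0118)
step 2: θ'=-0.6368 (R=6.0000) → pose (2.8043, -5.2228, -0.6368)
step 3: θ'=-0.0118 (R=-1.0000) → pose (2.2214, -5.0269, -0.0118)

(2.2214, -5.0269, -0.0118)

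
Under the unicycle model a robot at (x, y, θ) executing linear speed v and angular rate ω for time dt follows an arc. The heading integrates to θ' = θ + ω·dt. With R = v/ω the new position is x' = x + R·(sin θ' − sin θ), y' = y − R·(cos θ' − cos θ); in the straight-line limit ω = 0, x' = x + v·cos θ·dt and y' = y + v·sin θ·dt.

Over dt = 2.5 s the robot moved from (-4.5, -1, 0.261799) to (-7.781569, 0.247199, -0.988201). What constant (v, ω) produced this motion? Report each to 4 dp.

Δθ = -0.988201 − 0.261799 = -1.250000
ω = Δθ/dt = -1.250000/2.5 = -0.5000
R = Δx/(sin θ' − sin θ) = 3.0000
v = R·ω = 3.0000·-0.5000 = -1.5000

v = -1.5000, ω = -0.5000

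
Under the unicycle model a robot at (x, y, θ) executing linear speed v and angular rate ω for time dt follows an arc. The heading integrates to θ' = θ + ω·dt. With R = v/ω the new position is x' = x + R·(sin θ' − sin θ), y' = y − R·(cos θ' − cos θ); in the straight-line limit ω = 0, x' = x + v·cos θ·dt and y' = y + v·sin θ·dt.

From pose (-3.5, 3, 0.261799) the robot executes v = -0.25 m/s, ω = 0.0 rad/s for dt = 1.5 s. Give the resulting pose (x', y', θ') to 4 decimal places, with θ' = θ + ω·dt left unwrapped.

(-3.8622, 2.9029, 0.2618)

θ' = 0.2618 + 0.0·1.5 = 0.2618
ω = 0 → straight: x' = -3.5 + -0.25·cos(0.2618)·1.5 = -3.8622
y' = 3 + -0.25·sin(0.2618)·1.5 = 2.9029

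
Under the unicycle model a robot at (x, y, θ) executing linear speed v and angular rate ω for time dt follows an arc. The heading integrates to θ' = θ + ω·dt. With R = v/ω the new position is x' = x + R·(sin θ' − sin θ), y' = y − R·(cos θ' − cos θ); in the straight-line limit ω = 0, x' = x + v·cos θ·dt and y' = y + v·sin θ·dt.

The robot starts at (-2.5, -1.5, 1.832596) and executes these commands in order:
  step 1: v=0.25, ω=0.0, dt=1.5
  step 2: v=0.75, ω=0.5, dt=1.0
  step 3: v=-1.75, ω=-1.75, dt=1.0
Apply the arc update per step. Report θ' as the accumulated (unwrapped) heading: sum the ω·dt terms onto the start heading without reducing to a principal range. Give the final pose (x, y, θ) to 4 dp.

step 1: θ'=1.8326 (straight) → pose (-2.5971, -1.1378, 1.8326)
step 2: θ'=2.3326 (R=1.5000) → pose (-2.9606, -0.4907, 2.3326)
step 3: θ'=0.5826 (R=1.0000) → pose (-3.1340, -2.0159, 0.5826)

(-3.1340, -2.0159, 0.5826)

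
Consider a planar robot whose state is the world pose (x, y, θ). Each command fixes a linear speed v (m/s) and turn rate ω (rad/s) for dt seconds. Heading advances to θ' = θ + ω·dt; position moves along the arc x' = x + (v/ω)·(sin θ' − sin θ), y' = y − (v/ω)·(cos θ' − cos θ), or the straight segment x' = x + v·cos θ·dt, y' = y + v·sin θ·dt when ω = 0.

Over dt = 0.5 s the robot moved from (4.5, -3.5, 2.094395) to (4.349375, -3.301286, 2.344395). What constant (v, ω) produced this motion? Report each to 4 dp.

Δθ = 2.344395 − 2.094395 = 0.250000
ω = Δθ/dt = 0.250000/0.5 = 0.5000
R = −Δy/(cos θ' − cos θ) = 1.0000
v = R·ω = 1.0000·0.5000 = 0.5000

v = 0.5000, ω = 0.5000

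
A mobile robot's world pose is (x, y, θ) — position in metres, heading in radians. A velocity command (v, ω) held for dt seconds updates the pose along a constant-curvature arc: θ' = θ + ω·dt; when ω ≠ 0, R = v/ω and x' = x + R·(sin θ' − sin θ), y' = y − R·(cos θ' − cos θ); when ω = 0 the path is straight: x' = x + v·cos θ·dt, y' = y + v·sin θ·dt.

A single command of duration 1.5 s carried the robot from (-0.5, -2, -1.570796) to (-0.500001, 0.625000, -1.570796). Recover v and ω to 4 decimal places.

Δθ = -1.570796 − -1.570796 = 0.000000
ω = Δθ/dt = 0.000000/1.5 = 0.0000
ω = 0 → v = (Δx·cos θ + Δy·sin θ)/dt = -1.7500

v = -1.7500, ω = 0.0000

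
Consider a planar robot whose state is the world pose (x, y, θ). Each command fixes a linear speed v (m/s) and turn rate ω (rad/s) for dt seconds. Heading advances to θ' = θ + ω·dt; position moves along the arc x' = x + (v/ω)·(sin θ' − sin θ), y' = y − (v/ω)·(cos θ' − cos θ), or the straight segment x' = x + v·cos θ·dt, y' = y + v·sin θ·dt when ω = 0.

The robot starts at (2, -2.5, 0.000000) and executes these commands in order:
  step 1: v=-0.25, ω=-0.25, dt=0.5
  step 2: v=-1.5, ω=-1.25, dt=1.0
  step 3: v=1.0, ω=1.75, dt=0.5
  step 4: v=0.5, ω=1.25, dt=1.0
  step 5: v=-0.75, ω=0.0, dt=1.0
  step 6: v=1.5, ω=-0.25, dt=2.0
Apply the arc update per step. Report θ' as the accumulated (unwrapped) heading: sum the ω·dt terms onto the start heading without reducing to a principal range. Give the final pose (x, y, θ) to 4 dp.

step 1: θ'=-0.1250 (R=1.0000) → pose (1.8753, -2.4922, -0.1250)
step 2: θ'=-1.3750 (R=1.2000) → pose (0.8479, -1.5350, -1.3750)
step 3: θ'=-0.5000 (R=0.5714) → pose (1.1344, -1.9253, -0.5000)
step 4: θ'=0.7500 (R=0.4000) → pose (1.5988, -1.8670, 0.7500)
step 5: θ'=0.7500 (straight) → pose (1.0501, -2.3782, 0.7500)
step 6: θ'=0.2500 (R=-6.0000) → pose (3.6555, -0.9549, 0.2500)

(3.6555, -0.9549, 0.2500)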